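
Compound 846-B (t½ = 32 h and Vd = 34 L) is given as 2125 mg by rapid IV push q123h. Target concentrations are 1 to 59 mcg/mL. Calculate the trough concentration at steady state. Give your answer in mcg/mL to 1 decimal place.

4.7 mcg/mL

k = ln2/t½ = ln2/32 ≈ 0.021661 h⁻¹; fraction remaining f = e^(−kτ) = e^(−0.021661×123) ≈ 0.0696.
Single-dose peak C₀ = D/Vd = 2125/34 ≈ 62.500 mcg/mL.
Steady-state trough Cmin,ss = C₀·f/(1−f) ≈ 62.500 × 0.0696/0.9304 ≈ 4.675 mcg/mL.
Trough 4.7 mcg/mL vs MEC 1 mcg/mL: adequate.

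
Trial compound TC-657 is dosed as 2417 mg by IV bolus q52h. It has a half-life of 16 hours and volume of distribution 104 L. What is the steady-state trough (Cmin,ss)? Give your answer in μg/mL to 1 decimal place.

2.7 μg/mL

k = ln2/t½ = ln2/16 ≈ 0.043322 h⁻¹; fraction remaining f = e^(−kτ) = e^(−0.043322×52) ≈ 0.1051.
At steady state, accumulation factor R = 1/(1 − e^(−kτ)) ≈ 1.1174.
Single-dose peak C₀ = D/Vd = 2417/104 ≈ 23.240 μg/mL.
Cmax,ss = C₀/(1 − f) ≈ 23.240/0.8949 ≈ 25.969 μg/mL.
Steady-state trough Cmin,ss = Cmax,ss·f ≈ 25.969 × 0.1051 ≈ 2.729 μg/mL.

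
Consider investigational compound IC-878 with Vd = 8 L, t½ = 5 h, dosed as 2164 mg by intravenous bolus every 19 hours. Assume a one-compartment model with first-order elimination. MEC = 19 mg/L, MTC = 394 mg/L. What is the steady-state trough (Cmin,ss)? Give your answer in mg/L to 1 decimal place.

k = ln2/t½ = ln2/5 ≈ 0.138629 h⁻¹; fraction remaining f = e^(−kτ) = e^(−0.138629×19) ≈ 0.0718.
Single-dose peak C₀ = D/Vd = 2164/8 ≈ 270.500 mg/L.
Steady-state trough Cmin,ss = C₀·f/(1−f) ≈ 270.500 × 0.0718/0.9282 ≈ 20.924 mg/L.
Trough 20.9 mg/L vs MEC 19 mg/L: adequate.

20.9 mg/L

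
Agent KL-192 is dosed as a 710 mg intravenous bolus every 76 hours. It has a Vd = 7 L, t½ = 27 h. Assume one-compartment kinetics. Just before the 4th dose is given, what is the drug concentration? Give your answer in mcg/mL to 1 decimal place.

f = (1/2)^(τ/t½) = (1/2)^(76/27) ≈ 0.1421.
C₀ = D/Vd = 710/7 ≈ 101.429 mcg/mL.
Before the 4th dose, 3 doses have been given. Superposition: Cmin = C₀·(f + f² + … + f^3).
≈ 101.429 × (0.1421 + 0.0202 + 0.0029) ≈ 101.429 × 0.1652 ≈ 16.756 mcg/mL.

16.8 mcg/mL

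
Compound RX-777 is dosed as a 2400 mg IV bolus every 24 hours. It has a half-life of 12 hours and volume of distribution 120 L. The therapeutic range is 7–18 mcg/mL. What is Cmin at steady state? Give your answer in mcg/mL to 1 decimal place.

τ = 24 h = 2 half-lives, so f = (1/2)^2 = 0.25.
At steady state, R = 1/(1 − 0.25) = 4/3.
Single-dose peak C₀ = D/Vd = 2400/120 = 20 mcg/mL.
Steady-state peak Cmax,ss = C₀·R = 20 × 4/3 ≈ 26.667 mcg/mL.
Steady-state trough Cmin,ss = Cmax,ss·f ≈ 26.667 × 0.25 ≈ 6.667 mcg/mL.
Trough 6.7 mcg/mL vs MEC 7 mcg/mL: subtherapeutic.

6.7 mcg/mL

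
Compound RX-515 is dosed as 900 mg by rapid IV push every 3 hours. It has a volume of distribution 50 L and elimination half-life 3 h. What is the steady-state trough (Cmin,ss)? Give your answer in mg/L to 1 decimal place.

The dosing interval is 1 half-life, so f = 2^(−1) = 0.5.
Accumulation ratio R = 1/(1 − f) = 1/0.5 = 2/1.
Single-dose peak C₀ = D/Vd = 900/50 = 18 mg/L.
Steady-state peak Cmax,ss = C₀·R = 18 × 2/1 ≈ 36.000 mg/L.
Steady-state trough Cmin,ss = Cmax,ss·f ≈ 36.000 × 0.5 ≈ 18.000 mg/L.

18.0 mg/L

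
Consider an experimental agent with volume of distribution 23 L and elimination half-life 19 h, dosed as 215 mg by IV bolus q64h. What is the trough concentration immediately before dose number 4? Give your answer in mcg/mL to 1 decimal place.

f = (1/2)^(τ/t½) = (1/2)^(64/19) ≈ 0.0968.
C₀ = D/Vd = 215/23 ≈ 9.348 mcg/mL.
Before the 4th dose, 3 doses have been given. Superposition: Cmin = C₀·(f + f² + … + f^3).
≈ 9.348 × (0.0968 + 0.0094 + 0.0009) ≈ 9.348 × 0.1071 ≈ 1.001 mcg/mL.

1.0 mcg/mL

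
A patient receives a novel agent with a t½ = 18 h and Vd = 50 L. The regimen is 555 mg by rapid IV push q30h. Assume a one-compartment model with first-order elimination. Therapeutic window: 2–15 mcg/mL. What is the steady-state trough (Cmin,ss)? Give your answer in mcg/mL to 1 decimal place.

k = ln2/t½ = ln2/18 ≈ 0.038508 h⁻¹; fraction remaining f = e^(−kτ) = e^(−0.038508×30) ≈ 0.3150.
At steady state, accumulation factor R = 1/(1 − e^(−kτ)) ≈ 1.4599.
Each bolus raises the concentration by D/Vd = 555/50 ≈ 11.100 mcg/mL.
Cmax,ss = C₀/(1 − f) ≈ 11.100/0.6850 ≈ 16.204 mcg/mL.
Steady-state trough Cmin,ss = Cmax,ss·f ≈ 16.204 × 0.3150 ≈ 5.104 mcg/mL.
Trough 5.1 mcg/mL vs MEC 2 mcg/mL: adequate.

5.1 mcg/mL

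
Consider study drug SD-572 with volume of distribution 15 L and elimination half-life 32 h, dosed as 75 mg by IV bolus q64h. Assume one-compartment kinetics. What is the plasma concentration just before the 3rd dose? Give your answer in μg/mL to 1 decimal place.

f = (1/2)^(τ/t½) = (1/2)^(64/32) ≈ 0.2500.
C₀ = D/Vd = 75/15 ≈ 5.000 μg/mL.
Before the 3rd dose, 2 doses have been given. Superposition: Cmin = C₀·(f + f²).
≈ 5.000 × (0.2500 + 0.0625) ≈ 5.000 × 0.3125 ≈ 1.562 μg/mL.

1.6 μg/mL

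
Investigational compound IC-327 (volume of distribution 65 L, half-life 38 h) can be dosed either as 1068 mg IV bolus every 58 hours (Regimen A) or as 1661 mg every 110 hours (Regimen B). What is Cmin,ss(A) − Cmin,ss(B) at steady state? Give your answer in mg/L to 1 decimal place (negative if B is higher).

Regimen A: f = (1/2)^(58/38) ≈ 0.3472; Cmin,ss = (1068/65)·f/(1−f) ≈ 8.739 mg/L.
Regimen B: f = (1/2)^(110/38) ≈ 0.1345; Cmin,ss = (1661/65)·f/(1−f) ≈ 3.971 mg/L.
Difference ≈ 8.739 − 3.971 ≈ 4.768 mg/L.

4.8 mg/L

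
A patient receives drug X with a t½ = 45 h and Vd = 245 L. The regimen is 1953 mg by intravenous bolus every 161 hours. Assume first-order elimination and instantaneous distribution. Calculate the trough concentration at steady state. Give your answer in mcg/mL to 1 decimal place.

0.7 mcg/mL

τ/t½ = 161/45 ≈ 3.5778, so fraction remaining f = (1/2)^(161/45) ≈ 0.0837.
At steady state, accumulation factor R = 1/(1 − e^(−kτ)) ≈ 1.0913.
Each bolus raises the concentration by D/Vd = 1953/245 ≈ 7.971 mcg/mL.
Steady-state peak Cmax,ss = C₀·R ≈ 7.971 × 1.0913 ≈ 8.699 mcg/mL.
Steady-state trough Cmin,ss = Cmax,ss·f ≈ 8.699 × 0.0837 ≈ 0.728 mcg/mL.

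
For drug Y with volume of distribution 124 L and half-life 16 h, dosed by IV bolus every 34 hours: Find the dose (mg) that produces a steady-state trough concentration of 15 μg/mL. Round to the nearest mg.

6253 mg

τ/t½ = 34/16 ≈ 2.125, so f = (1/2)^(34/16) ≈ 0.229251.
Cmin,ss = (D/Vd)·f/(1−f), so D = Cmin,ss·Vd·(1−f)/f.
D = 15 × 124 × (1−f)/f ≈ 15 × 124 × 3.36203 ≈ 6253.38 mg.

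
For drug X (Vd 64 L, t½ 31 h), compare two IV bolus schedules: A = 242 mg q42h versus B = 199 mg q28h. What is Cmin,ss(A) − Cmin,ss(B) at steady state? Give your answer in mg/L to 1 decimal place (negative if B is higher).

Regimen A: f = (1/2)^(42/31) ≈ 0.3910; Cmin,ss = (242/64)·f/(1−f) ≈ 2.428 mg/L.
Regimen B: f = (1/2)^(28/31) ≈ 0.5347; Cmin,ss = (199/64)·f/(1−f) ≈ 3.573 mg/L.
Difference ≈ 2.428 − 3.573 ≈ -1.145 mg/L.

-1.1 mg/L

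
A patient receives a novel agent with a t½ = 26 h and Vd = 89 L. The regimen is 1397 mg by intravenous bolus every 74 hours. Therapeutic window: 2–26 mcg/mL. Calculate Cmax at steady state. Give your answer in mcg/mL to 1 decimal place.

Over one 74-h interval, 74/26 ≈ 2.8462 half-lives elapse, leaving f ≈ 0.1391 of each dose.
At steady state, accumulation factor R = 1/(1 − e^(−kτ)) ≈ 1.1616.
Single-dose peak C₀ = D/Vd = 1397/89 ≈ 15.697 mcg/mL.
Steady-state peak Cmax,ss = C₀·R ≈ 15.697 × 1.1616 ≈ 18.234 mcg/mL.
Peak 18.2 mcg/mL vs MTC 26 mcg/mL: below toxic threshold.

18.2 mcg/mL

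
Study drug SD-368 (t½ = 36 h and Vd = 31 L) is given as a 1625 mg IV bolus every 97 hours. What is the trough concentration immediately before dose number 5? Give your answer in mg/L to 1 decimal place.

9.6 mg/L

f = (1/2)^(τ/t½) = (1/2)^(97/36) ≈ 0.1545.
C₀ = D/Vd = 1625/31 ≈ 52.419 mg/L.
Before the 5th dose, 4 doses have been given. Superposition: Cmin = C₀·(f + f² + … + f^4).
≈ 52.419 × (0.1545 + 0.0239 + 0.0037 + 0.0006) ≈ 52.419 × 0.1827 ≈ 9.577 mg/L.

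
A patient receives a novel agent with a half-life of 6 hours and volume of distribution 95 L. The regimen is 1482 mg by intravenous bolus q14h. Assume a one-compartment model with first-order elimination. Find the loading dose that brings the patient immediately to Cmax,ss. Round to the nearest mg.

f = (1/2)^(14/6) ≈ 0.198425; accumulation ratio R = 1/(1−f) ≈ 1.24754.
Loading dose to hit Cmax,ss on first dose: D_load = D_maint·R ≈ 1482 × 1.24754 ≈ 1848.85 mg.

1849 mg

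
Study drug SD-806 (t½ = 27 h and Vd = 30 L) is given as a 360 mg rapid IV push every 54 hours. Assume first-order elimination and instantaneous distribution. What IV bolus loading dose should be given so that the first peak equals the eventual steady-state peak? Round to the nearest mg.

480 mg

f = (1/2)^(54/27) ≈ 0.250000; accumulation ratio R = 1/(1−f) ≈ 1.33333.
Loading dose to hit Cmax,ss on first dose: D_load = D_maint·R ≈ 360 × 1.33333 ≈ 480.00 mg.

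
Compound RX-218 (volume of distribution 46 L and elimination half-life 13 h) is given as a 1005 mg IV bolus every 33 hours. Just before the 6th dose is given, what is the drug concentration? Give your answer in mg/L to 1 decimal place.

f = (1/2)^(τ/t½) = (1/2)^(33/13) ≈ 0.1721.
C₀ = D/Vd = 1005/46 ≈ 21.848 mg/L.
Before the 6th dose, 5 doses have been given. Superposition: Cmin = C₀·(f + f² + … + f^5).
≈ 21.848 × (0.1721 + 0.0296 + 0.0051 + 0.0009 + 0.0002) ≈ 21.848 × 0.2079 ≈ 4.542 mg/L.

4.5 mg/L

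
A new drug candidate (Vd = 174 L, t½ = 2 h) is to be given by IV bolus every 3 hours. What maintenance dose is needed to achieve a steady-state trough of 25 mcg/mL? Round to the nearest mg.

7954 mg

τ/t½ = 3/2 ≈ 1.5, so f = (1/2)^(3/2) ≈ 0.353553.
Cmin,ss = (D/Vd)·f/(1−f), so D = Cmin,ss·Vd·(1−f)/f.
D = 25 × 174 × (1−f)/f ≈ 25 × 174 × 1.82843 ≈ 7953.67 mg.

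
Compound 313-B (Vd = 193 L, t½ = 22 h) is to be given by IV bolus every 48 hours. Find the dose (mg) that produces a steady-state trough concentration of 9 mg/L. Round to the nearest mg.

6144 mg

τ/t½ = 48/22 ≈ 2.1818, so f = (1/2)^(48/22) ≈ 0.220398.
Cmin,ss = (D/Vd)·f/(1−f), so D = Cmin,ss·Vd·(1−f)/f.
D = 9 × 193 × (1−f)/f ≈ 9 × 193 × 3.53725 ≈ 6144.20 mg.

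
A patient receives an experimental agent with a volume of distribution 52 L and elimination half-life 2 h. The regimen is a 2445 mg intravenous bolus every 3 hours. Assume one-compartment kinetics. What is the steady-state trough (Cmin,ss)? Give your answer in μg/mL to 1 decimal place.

25.7 μg/mL

k = ln2/t½ = ln2/2 ≈ 0.346574 h⁻¹; fraction remaining f = e^(−kτ) = e^(−0.346574×3) ≈ 0.3536.
Accumulation ratio R = 1/(1 − f) ≈ 1/0.6464 ≈ 1.5470.
Each bolus raises the concentration by D/Vd = 2445/52 ≈ 47.019 μg/mL.
Steady-state peak Cmax,ss = C₀·R ≈ 47.019 × 1.5470 ≈ 72.738 μg/mL.
One interval later, Cmin,ss = Cmax,ss·e^(−kτ) ≈ 72.738 × 0.3536 ≈ 25.720 μg/mL.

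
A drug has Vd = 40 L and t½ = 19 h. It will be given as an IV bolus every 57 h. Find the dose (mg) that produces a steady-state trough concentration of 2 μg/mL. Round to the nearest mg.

560 mg

τ/t½ = 57/19 ≈ 3, so f = (1/2)^(57/19) ≈ 0.125000.
Cmin,ss = (D/Vd)·f/(1−f), so D = Cmin,ss·Vd·(1−f)/f.
D = 2 × 40 × (1−f)/f ≈ 2 × 40 × 7.00000 ≈ 560.00 mg.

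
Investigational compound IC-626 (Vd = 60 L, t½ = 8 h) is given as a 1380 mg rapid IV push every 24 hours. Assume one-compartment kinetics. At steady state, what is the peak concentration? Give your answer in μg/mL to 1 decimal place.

The dosing interval is 3 half-lives, so f = 2^(−3) = 0.125.
Accumulation ratio R = 1/(1 − f) = 1/0.875 = 8/7.
Single-dose peak C₀ = D/Vd = 1380/60 = 23 μg/mL.
Steady-state peak Cmax,ss = C₀·R = 23 × 8/7 ≈ 26.286 μg/mL.

26.3 μg/mL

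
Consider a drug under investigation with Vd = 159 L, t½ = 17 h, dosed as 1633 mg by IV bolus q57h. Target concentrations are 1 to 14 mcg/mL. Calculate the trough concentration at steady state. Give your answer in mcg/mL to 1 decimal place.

1.1 mcg/mL

Over one 57-h interval, 57/17 ≈ 3.3529 half-lives elapse, leaving f ≈ 0.0979 of each dose.
Accumulation ratio R = 1/(1 − f) ≈ 1/0.9021 ≈ 1.1085.
Single-dose peak C₀ = D/Vd = 1633/159 ≈ 10.270 mcg/mL.
Steady-state peak Cmax,ss = C₀·R ≈ 10.270 × 1.1085 ≈ 11.384 mcg/mL.
Steady-state trough Cmin,ss = Cmax,ss·f ≈ 11.384 × 0.0979 ≈ 1.114 mcg/mL.
Trough 1.1 mcg/mL vs MEC 1 mcg/mL: adequate.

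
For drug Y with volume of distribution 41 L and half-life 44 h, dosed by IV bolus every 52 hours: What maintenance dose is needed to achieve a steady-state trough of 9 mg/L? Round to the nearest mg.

468 mg

τ/t½ = 52/44 ≈ 1.1818, so f = (1/2)^(52/44) ≈ 0.440796.
Cmin,ss = (D/Vd)·f/(1−f), so D = Cmin,ss·Vd·(1−f)/f.
D = 9 × 41 × (1−f)/f ≈ 9 × 41 × 1.26862 ≈ 468.12 mg.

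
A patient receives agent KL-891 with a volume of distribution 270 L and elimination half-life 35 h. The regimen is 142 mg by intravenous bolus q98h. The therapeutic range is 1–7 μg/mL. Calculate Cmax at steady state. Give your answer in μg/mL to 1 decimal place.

0.6 μg/mL

k = ln2/t½ = ln2/35 ≈ 0.019804 h⁻¹; fraction remaining f = e^(−kτ) = e^(−0.019804×98) ≈ 0.1436.
At steady state, accumulation factor R = 1/(1 − e^(−kτ)) ≈ 1.1677.
Single-dose peak C₀ = D/Vd = 142/270 ≈ 0.526 μg/mL.
Steady-state peak Cmax,ss = C₀·R ≈ 0.526 × 1.1677 ≈ 0.614 μg/mL.
Peak 0.6 μg/mL vs MTC 7 μg/mL: below toxic threshold.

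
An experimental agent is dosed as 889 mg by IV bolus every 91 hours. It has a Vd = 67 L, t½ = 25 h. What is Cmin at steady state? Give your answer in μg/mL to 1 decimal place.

1.2 μg/mL

k = ln2/t½ = ln2/25 ≈ 0.027726 h⁻¹; fraction remaining f = e^(−kτ) = e^(−0.027726×91) ≈ 0.0802.
At steady state, accumulation factor R = 1/(1 − e^(−kτ)) ≈ 1.0872.
Each bolus raises the concentration by D/Vd = 889/67 ≈ 13.269 μg/mL.
Steady-state peak Cmax,ss = C₀·R ≈ 13.269 × 1.0872 ≈ 14.426 μg/mL.
One interval later, Cmin,ss = Cmax,ss·e^(−kτ) ≈ 14.426 × 0.0802 ≈ 1.157 μg/mL.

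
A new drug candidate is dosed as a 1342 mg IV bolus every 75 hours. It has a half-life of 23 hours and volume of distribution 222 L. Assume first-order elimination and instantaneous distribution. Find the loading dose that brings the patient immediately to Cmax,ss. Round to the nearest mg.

f = (1/2)^(75/23) ≈ 0.104323; accumulation ratio R = 1/(1−f) ≈ 1.11647.
Loading dose to hit Cmax,ss on first dose: D_load = D_maint·R ≈ 1342 × 1.11647 ≈ 1498.30 mg.

1498 mg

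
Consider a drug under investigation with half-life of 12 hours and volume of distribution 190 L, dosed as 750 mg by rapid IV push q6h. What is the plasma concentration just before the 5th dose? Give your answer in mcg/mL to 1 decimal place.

7.1 mcg/mL

f = (1/2)^(τ/t½) = (1/2)^(6/12) ≈ 0.7071.
C₀ = D/Vd = 750/190 ≈ 3.947 mcg/mL.
Before the 5th dose, 4 doses have been given. Superposition: Cmin = C₀·(f + f² + … + f^4).
≈ 3.947 × (0.7071 + 0.5000 + 0.3535 + 0.2500) ≈ 3.947 × 1.8106 ≈ 7.146 mcg/mL.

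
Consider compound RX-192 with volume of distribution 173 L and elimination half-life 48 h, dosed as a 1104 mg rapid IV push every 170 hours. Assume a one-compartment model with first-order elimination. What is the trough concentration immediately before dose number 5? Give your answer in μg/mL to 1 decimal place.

f = (1/2)^(τ/t½) = (1/2)^(170/48) ≈ 0.0859.
C₀ = D/Vd = 1104/173 ≈ 6.382 μg/mL.
Before the 5th dose, 4 doses have been given. Superposition: Cmin = C₀·(f + f² + … + f^4).
≈ 6.382 × (0.0859 + 0.0074 + 0.0006 + 0.0001) ≈ 6.382 × 0.0940 ≈ 0.600 μg/mL.

0.6 μg/mL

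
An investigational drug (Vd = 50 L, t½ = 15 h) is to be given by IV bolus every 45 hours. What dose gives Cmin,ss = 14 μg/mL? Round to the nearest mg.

4900 mg

τ/t½ = 45/15 ≈ 3, so f = (1/2)^(45/15) ≈ 0.125000.
Cmin,ss = (D/Vd)·f/(1−f), so D = Cmin,ss·Vd·(1−f)/f.
D = 14 × 50 × (1−f)/f ≈ 14 × 50 × 7.00000 ≈ 4900.00 mg.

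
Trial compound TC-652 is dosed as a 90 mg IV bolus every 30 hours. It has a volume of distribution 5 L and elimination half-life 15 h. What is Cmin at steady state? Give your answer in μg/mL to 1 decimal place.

6.0 μg/mL

τ = 30 h = 2 half-lives, so f = (1/2)^2 = 0.25.
Accumulation ratio R = 1/(1 − f) = 1/0.75 = 4/3.
Single-dose peak C₀ = D/Vd = 90/5 = 18 μg/mL.
Steady-state peak Cmax,ss = C₀·R = 18 × 4/3 ≈ 24.000 μg/mL.
Steady-state trough Cmin,ss = Cmax,ss·f ≈ 24.000 × 0.25 ≈ 6.000 μg/mL.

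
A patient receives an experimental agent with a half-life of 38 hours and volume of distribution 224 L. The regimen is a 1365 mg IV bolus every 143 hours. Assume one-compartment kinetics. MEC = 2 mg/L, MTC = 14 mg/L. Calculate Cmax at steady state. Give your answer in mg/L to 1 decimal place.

6.6 mg/L

τ/t½ = 143/38 ≈ 3.7632, so fraction remaining f = (1/2)^(143/38) ≈ 0.0737.
Accumulation ratio R = 1/(1 − f) ≈ 1/0.9263 ≈ 1.0796.
Each bolus raises the concentration by D/Vd = 1365/224 ≈ 6.094 mg/L.
Steady-state peak Cmax,ss = C₀·R ≈ 6.094 × 1.0796 ≈ 6.579 mg/L.
Peak 6.6 mg/L vs MTC 14 mg/L: below toxic threshold.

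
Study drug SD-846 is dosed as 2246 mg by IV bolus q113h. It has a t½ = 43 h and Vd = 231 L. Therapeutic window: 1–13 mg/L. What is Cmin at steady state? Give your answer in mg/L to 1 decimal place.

1.9 mg/L

Over one 113-h interval, 113/43 ≈ 2.6279 half-lives elapse, leaving f ≈ 0.1618 of each dose.
Each bolus raises the concentration by D/Vd = 2246/231 ≈ 9.723 mg/L.
Steady-state trough Cmin,ss = C₀·f/(1−f) ≈ 9.723 × 0.1618/0.8382 ≈ 1.877 mg/L.
Trough 1.9 mg/L vs MEC 1 mg/L: adequate.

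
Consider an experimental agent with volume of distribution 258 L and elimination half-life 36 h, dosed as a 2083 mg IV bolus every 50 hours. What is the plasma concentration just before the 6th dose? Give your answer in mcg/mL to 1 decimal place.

f = (1/2)^(τ/t½) = (1/2)^(50/36) ≈ 0.3819.
C₀ = D/Vd = 2083/258 ≈ 8.074 mcg/mL.
Before the 6th dose, 5 doses have been given. Superposition: Cmin = C₀·(f + f² + … + f^5).
≈ 8.074 × (0.3819 + 0.1458 + 0.0557 + 0.0213 + 0.0081) ≈ 8.074 × 0.6128 ≈ 4.948 mcg/mL.

4.9 mcg/mL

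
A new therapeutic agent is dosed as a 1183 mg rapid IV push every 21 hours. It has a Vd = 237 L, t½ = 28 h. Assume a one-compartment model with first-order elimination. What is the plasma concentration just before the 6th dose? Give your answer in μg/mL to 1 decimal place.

6.8 μg/mL

f = (1/2)^(τ/t½) = (1/2)^(21/28) ≈ 0.5946.
C₀ = D/Vd = 1183/237 ≈ 4.992 μg/mL.
Before the 6th dose, 5 doses have been given. Superposition: Cmin = C₀·(f + f² + … + f^5).
≈ 4.992 × (0.5946 + 0.3535 + 0.2102 + 0.1250 + 0.0743) ≈ 4.992 × 1.3576 ≈ 6.777 μg/mL.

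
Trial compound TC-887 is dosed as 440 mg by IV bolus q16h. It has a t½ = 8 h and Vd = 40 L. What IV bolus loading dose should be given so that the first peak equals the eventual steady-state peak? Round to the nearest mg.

f = (1/2)^(16/8) ≈ 0.250000; accumulation ratio R = 1/(1−f) ≈ 1.33333.
Loading dose to hit Cmax,ss on first dose: D_load = D_maint·R ≈ 440 × 1.33333 ≈ 586.67 mg.

587 mg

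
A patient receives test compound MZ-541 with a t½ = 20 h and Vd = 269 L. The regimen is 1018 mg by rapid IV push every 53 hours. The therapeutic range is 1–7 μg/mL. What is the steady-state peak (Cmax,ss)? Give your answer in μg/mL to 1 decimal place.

4.5 μg/mL

Over one 53-h interval, 53/20 ≈ 2.65 half-lives elapse, leaving f ≈ 0.1593 of each dose.
At steady state, accumulation factor R = 1/(1 − e^(−kτ)) ≈ 1.1895.
Single-dose peak C₀ = D/Vd = 1018/269 ≈ 3.784 μg/mL.
Steady-state peak Cmax,ss = C₀·R ≈ 3.784 × 1.1895 ≈ 4.501 μg/mL.
Peak 4.5 μg/mL vs MTC 7 μg/mL: below toxic threshold.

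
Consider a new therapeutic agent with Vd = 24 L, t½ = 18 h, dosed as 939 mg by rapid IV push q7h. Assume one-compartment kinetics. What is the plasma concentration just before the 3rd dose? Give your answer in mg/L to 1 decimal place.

52.7 mg/L

f = (1/2)^(τ/t½) = (1/2)^(7/18) ≈ 0.7637.
C₀ = D/Vd = 939/24 ≈ 39.125 mg/L.
Before the 3rd dose, 2 doses have been given. Superposition: Cmin = C₀·(f + f²).
≈ 39.125 × (0.7637 + 0.5832) ≈ 39.125 × 1.3469 ≈ 52.697 mg/L.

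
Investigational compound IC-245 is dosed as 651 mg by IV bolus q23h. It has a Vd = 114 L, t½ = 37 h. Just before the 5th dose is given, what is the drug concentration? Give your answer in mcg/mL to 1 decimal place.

8.7 mcg/mL

f = (1/2)^(τ/t½) = (1/2)^(23/37) ≈ 0.6499.
C₀ = D/Vd = 651/114 ≈ 5.711 mcg/mL.
Before the 5th dose, 4 doses have been given. Superposition: Cmin = C₀·(f + f² + … + f^4).
≈ 5.711 × (0.6499 + 0.4224 + 0.2745 + 0.1784) ≈ 5.711 × 1.5252 ≈ 8.710 mcg/mL.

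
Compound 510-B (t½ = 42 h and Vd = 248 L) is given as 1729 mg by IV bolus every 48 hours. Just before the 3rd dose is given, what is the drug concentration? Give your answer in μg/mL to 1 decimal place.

4.6 μg/mL

f = (1/2)^(τ/t½) = (1/2)^(48/42) ≈ 0.4529.
C₀ = D/Vd = 1729/248 ≈ 6.972 μg/mL.
Before the 3rd dose, 2 doses have been given. Superposition: Cmin = C₀·(f + f²).
≈ 6.972 × (0.4529 + 0.2051) ≈ 6.972 × 0.6580 ≈ 4.588 μg/mL.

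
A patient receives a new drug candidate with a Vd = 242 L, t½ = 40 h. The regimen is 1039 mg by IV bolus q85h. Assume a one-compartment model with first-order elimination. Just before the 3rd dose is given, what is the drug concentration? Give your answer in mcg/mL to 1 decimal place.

f = (1/2)^(τ/t½) = (1/2)^(85/40) ≈ 0.2293.
C₀ = D/Vd = 1039/242 ≈ 4.293 mcg/mL.
Before the 3rd dose, 2 doses have been given. Superposition: Cmin = C₀·(f + f²).
≈ 4.293 × (0.2293 + 0.0526) ≈ 4.293 × 0.2819 ≈ 1.210 mcg/mL.

1.2 mcg/mL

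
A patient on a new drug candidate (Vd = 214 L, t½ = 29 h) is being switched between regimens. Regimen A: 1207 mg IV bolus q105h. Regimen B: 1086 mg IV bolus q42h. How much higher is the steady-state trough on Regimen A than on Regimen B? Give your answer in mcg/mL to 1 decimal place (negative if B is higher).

-2.4 mcg/mL

Regimen A: f = (1/2)^(105/29) ≈ 0.0813; Cmin,ss = (1207/214)·f/(1−f) ≈ 0.499 mcg/mL.
Regimen B: f = (1/2)^(42/29) ≈ 0.3665; Cmin,ss = (1086/214)·f/(1−f) ≈ 2.936 mcg/mL.
Difference ≈ 0.499 − 2.936 ≈ -2.437 mcg/mL.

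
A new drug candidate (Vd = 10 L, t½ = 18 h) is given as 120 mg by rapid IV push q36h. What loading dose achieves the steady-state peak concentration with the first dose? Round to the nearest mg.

160 mg

f = (1/2)^(36/18) ≈ 0.250000; accumulation ratio R = 1/(1−f) ≈ 1.33333.
Loading dose to hit Cmax,ss on first dose: D_load = D_maint·R ≈ 120 × 1.33333 ≈ 160.00 mg.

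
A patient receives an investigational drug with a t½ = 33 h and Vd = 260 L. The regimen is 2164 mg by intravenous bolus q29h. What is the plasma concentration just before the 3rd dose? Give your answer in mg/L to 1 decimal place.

f = (1/2)^(τ/t½) = (1/2)^(29/33) ≈ 0.5438.
C₀ = D/Vd = 2164/260 ≈ 8.323 mg/L.
Before the 3rd dose, 2 doses have been given. Superposition: Cmin = C₀·(f + f²).
≈ 8.323 × (0.5438 + 0.2957) ≈ 8.323 × 0.8395 ≈ 6.987 mg/L.

7.0 mg/L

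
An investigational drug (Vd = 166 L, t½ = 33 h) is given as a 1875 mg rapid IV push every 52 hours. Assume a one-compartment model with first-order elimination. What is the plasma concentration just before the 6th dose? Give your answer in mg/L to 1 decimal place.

5.7 mg/L

f = (1/2)^(τ/t½) = (1/2)^(52/33) ≈ 0.3355.
C₀ = D/Vd = 1875/166 ≈ 11.295 mg/L.
Before the 6th dose, 5 doses have been given. Superposition: Cmin = C₀·(f + f² + … + f^5).
≈ 11.295 × (0.3355 + 0.1126 + 0.0378 + 0.0127 + 0.0043) ≈ 11.295 × 0.5029 ≈ 5.680 mg/L.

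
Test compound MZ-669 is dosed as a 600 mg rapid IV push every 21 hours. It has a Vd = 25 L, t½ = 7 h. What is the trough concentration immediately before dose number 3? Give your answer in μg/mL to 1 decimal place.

3.4 μg/mL

f = (1/2)^(τ/t½) = (1/2)^(21/7) ≈ 0.1250.
C₀ = D/Vd = 600/25 ≈ 24.000 μg/mL.
Before the 3rd dose, 2 doses have been given. Superposition: Cmin = C₀·(f + f²).
≈ 24.000 × (0.1250 + 0.0156) ≈ 24.000 × 0.1406 ≈ 3.374 μg/mL.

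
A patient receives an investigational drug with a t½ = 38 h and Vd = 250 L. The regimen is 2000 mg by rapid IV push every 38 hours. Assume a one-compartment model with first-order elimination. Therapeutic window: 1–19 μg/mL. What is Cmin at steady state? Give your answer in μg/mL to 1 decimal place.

8.0 μg/mL

τ = 38 h = 1 half-life, so f = (1/2)^1 = 0.5.
At steady state, R = 1/(1 − 0.5) = 2/1.
Single-dose peak C₀ = D/Vd = 2000/250 = 8 μg/mL.
Steady-state peak Cmax,ss = C₀·R = 8 × 2/1 ≈ 16.000 μg/mL.
Steady-state trough Cmin,ss = Cmax,ss·f ≈ 16.000 × 0.5 ≈ 8.000 μg/mL.
Trough 8.0 μg/mL vs MEC 1 μg/mL: adequate.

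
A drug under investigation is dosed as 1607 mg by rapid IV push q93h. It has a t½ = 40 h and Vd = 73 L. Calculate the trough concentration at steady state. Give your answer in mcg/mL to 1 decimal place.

5.5 mcg/mL

Over one 93-h interval, 93/40 ≈ 2.325 half-lives elapse, leaving f ≈ 0.1996 of each dose.
Each bolus raises the concentration by D/Vd = 1607/73 ≈ 22.014 mcg/mL.
Steady-state trough Cmin,ss = C₀·f/(1−f) ≈ 22.014 × 0.1996/0.8004 ≈ 5.490 mcg/mL.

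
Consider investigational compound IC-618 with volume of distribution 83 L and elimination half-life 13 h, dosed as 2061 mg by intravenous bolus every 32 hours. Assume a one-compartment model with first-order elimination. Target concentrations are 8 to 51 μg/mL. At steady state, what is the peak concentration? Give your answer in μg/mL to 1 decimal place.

τ/t½ = 32/13 ≈ 2.4615, so fraction remaining f = (1/2)^(32/13) ≈ 0.1816.
Accumulation ratio R = 1/(1 − f) ≈ 1/0.8184 ≈ 1.2219.
Single-dose peak C₀ = D/Vd = 2061/83 ≈ 24.831 μg/mL.
Cmax,ss = C₀/(1 − f) ≈ 24.831/0.8184 ≈ 30.341 μg/mL.
Peak 30.3 μg/mL vs MTC 51 μg/mL: below toxic threshold.

30.3 μg/mL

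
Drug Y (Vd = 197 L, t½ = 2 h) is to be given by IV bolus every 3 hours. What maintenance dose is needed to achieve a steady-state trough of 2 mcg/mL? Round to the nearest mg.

720 mg

τ/t½ = 3/2 ≈ 1.5, so f = (1/2)^(3/2) ≈ 0.353553.
Cmin,ss = (D/Vd)·f/(1−f), so D = Cmin,ss·Vd·(1−f)/f.
D = 2 × 197 × (1−f)/f ≈ 2 × 197 × 1.82843 ≈ 720.40 mg.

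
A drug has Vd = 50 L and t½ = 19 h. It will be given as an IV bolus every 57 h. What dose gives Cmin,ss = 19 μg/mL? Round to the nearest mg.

τ/t½ = 57/19 ≈ 3, so f = (1/2)^(57/19) ≈ 0.125000.
Cmin,ss = (D/Vd)·f/(1−f), so D = Cmin,ss·Vd·(1−f)/f.
D = 19 × 50 × (1−f)/f ≈ 19 × 50 × 7.00000 ≈ 6650.00 mg.

6650 mg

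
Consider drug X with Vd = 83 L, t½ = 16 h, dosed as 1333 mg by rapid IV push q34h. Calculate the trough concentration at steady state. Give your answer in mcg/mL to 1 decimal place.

4.8 mcg/mL

Over one 34-h interval, 34/16 ≈ 2.125 half-lives elapse, leaving f ≈ 0.2293 of each dose.
At steady state, accumulation factor R = 1/(1 − e^(−kτ)) ≈ 1.2975.
Each bolus raises the concentration by D/Vd = 1333/83 ≈ 16.060 mcg/mL.
Cmax,ss = C₀/(1 − f) ≈ 16.060/0.7707 ≈ 20.838 mcg/mL.
One interval later, Cmin,ss = Cmax,ss·e^(−kτ) ≈ 20.838 × 0.2293 ≈ 4.778 mcg/mL.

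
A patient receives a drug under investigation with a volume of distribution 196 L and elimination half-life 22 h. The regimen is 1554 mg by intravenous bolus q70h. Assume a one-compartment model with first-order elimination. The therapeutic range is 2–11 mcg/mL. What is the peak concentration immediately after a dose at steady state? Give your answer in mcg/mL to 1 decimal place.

k = ln2/t½ = ln2/22 ≈ 0.031507 h⁻¹; fraction remaining f = e^(−kτ) = e^(−0.031507×70) ≈ 0.1102.
Accumulation ratio R = 1/(1 − f) ≈ 1/0.8898 ≈ 1.1238.
Single-dose peak C₀ = D/Vd = 1554/196 ≈ 7.929 mcg/mL.
Steady-state peak Cmax,ss = C₀·R ≈ 7.929 × 1.1238 ≈ 8.911 mcg/mL.
Peak 8.9 mcg/mL vs MTC 11 mcg/mL: below toxic threshold.

8.9 mcg/mL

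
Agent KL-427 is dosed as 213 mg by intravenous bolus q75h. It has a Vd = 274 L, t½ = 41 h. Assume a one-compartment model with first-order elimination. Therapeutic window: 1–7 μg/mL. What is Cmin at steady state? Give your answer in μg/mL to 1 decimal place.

0.3 μg/mL

τ/t½ = 75/41 ≈ 1.8293, so fraction remaining f = (1/2)^(75/41) ≈ 0.2814.
At steady state, accumulation factor R = 1/(1 − e^(−kτ)) ≈ 1.3916.
Each bolus raises the concentration by D/Vd = 213/274 ≈ 0.777 μg/mL.
Cmax,ss = C₀/(1 − f) ≈ 0.777/0.7186 ≈ 1.081 μg/mL.
Steady-state trough Cmin,ss = Cmax,ss·f ≈ 1.081 × 0.2814 ≈ 0.304 μg/mL.
Trough 0.3 μg/mL vs MEC 1 μg/mL: subtherapeutic.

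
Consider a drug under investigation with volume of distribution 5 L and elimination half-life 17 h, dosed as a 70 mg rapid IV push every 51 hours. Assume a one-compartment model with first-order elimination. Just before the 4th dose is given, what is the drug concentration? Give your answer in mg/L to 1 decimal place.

2.0 mg/L

f = (1/2)^(τ/t½) = (1/2)^(51/17) ≈ 0.1250.
C₀ = D/Vd = 70/5 ≈ 14.000 mg/L.
Before the 4th dose, 3 doses have been given. Superposition: Cmin = C₀·(f + f² + … + f^3).
≈ 14.000 × (0.1250 + 0.0156 + 0.0020) ≈ 14.000 × 0.1426 ≈ 1.996 mg/L.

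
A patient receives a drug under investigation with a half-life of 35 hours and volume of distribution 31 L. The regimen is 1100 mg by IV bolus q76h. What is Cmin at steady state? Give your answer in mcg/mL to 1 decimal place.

10.1 mcg/mL

Over one 76-h interval, 76/35 ≈ 2.1714 half-lives elapse, leaving f ≈ 0.2220 of each dose.
At steady state, accumulation factor R = 1/(1 − e^(−kτ)) ≈ 1.2853.
Single-dose peak C₀ = D/Vd = 1100/31 ≈ 35.484 mcg/mL.
Steady-state peak Cmax,ss = C₀·R ≈ 35.484 × 1.2853 ≈ 45.608 mcg/mL.
One interval later, Cmin,ss = Cmax,ss·e^(−kτ) ≈ 45.608 × 0.2220 ≈ 10.125 mcg/mL.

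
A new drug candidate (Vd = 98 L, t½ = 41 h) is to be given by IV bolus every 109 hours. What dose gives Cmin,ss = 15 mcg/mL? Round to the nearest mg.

7811 mg

τ/t½ = 109/41 ≈ 2.6585, so f = (1/2)^(109/41) ≈ 0.158380.
Cmin,ss = (D/Vd)·f/(1−f), so D = Cmin,ss·Vd·(1−f)/f.
D = 15 × 98 × (1−f)/f ≈ 15 × 98 × 5.31393 ≈ 7811.48 mg.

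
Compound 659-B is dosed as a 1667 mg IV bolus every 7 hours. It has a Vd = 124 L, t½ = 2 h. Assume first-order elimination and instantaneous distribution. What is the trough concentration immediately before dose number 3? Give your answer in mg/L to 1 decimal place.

1.3 mg/L

f = (1/2)^(τ/t½) = (1/2)^(7/2) ≈ 0.0884.
C₀ = D/Vd = 1667/124 ≈ 13.444 mg/L.
Before the 3rd dose, 2 doses have been given. Superposition: Cmin = C₀·(f + f²).
≈ 13.444 × (0.0884 + 0.0078) ≈ 13.444 × 0.0962 ≈ 1.293 mg/L.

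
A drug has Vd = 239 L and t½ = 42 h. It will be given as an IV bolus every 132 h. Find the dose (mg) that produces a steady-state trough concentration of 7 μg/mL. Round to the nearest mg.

τ/t½ = 132/42 ≈ 3.1429, so f = (1/2)^(132/42) ≈ 0.113215.
Cmin,ss = (D/Vd)·f/(1−f), so D = Cmin,ss·Vd·(1−f)/f.
D = 7 × 239 × (1−f)/f ≈ 7 × 239 × 7.83275 ≈ 13104.19 mg.

13104 mg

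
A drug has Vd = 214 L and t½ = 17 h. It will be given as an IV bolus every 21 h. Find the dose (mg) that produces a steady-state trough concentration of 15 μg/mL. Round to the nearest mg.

τ/t½ = 21/17 ≈ 1.2353, so f = (1/2)^(21/17) ≈ 0.424756.
Cmin,ss = (D/Vd)·f/(1−f), so D = Cmin,ss·Vd·(1−f)/f.
D = 15 × 214 × (1−f)/f ≈ 15 × 214 × 1.35429 ≈ 4347.27 mg.

4347 mg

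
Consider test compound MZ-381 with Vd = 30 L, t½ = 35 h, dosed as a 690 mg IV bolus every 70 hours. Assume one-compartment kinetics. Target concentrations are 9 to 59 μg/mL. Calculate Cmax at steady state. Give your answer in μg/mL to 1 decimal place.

The dosing interval is 2 half-lives, so f = 2^(−2) = 0.25.
At steady state, R = 1/(1 − 0.25) = 4/3.
Single-dose peak C₀ = D/Vd = 690/30 = 23 μg/mL.
Steady-state peak Cmax,ss = C₀·R = 23 × 4/3 ≈ 30.667 μg/mL.
Peak 30.7 μg/mL vs MTC 59 μg/mL: below toxic threshold.

30.7 μg/mL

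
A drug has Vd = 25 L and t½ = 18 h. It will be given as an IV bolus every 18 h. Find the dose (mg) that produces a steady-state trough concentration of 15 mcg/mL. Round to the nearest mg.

τ/t½ = 18/18 ≈ 1, so f = (1/2)^(18/18) ≈ 0.500000.
Cmin,ss = (D/Vd)·f/(1−f), so D = Cmin,ss·Vd·(1−f)/f.
D = 15 × 25 × (1−f)/f ≈ 15 × 25 × 1.00000 ≈ 375.00 mg.

375 mg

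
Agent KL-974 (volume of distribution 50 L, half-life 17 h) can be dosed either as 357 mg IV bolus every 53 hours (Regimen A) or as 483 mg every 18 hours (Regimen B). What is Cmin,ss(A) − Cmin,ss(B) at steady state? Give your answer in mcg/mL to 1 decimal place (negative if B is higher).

-8.0 mcg/mL

Regimen A: f = (1/2)^(53/17) ≈ 0.1152; Cmin,ss = (357/50)·f/(1−f) ≈ 0.930 mcg/mL.
Regimen B: f = (1/2)^(18/17) ≈ 0.4800; Cmin,ss = (483/50)·f/(1−f) ≈ 8.917 mcg/mL.
Difference ≈ 0.930 − 8.917 ≈ -7.987 mcg/mL.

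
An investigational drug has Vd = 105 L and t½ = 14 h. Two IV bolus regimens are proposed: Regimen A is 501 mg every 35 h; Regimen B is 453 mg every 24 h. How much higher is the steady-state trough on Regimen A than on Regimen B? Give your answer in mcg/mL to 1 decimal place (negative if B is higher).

-0.9 mcg/mL

Regimen A: f = (1/2)^(35/14) ≈ 0.1768; Cmin,ss = (501/105)·f/(1−f) ≈ 1.025 mcg/mL.
Regimen B: f = (1/2)^(24/14) ≈ 0.3048; Cmin,ss = (453/105)·f/(1−f) ≈ 1.892 mcg/mL.
Difference ≈ 1.025 − 1.892 ≈ -0.867 mcg/mL.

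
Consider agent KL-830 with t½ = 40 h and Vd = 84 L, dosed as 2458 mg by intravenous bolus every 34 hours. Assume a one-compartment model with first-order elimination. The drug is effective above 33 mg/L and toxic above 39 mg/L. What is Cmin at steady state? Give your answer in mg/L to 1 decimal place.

36.5 mg/L

k = ln2/t½ = ln2/40 ≈ 0.017329 h⁻¹; fraction remaining f = e^(−kτ) = e^(−0.017329×34) ≈ 0.5548.
Each bolus raises the concentration by D/Vd = 2458/84 ≈ 29.262 mg/L.
Steady-state trough Cmin,ss = C₀·f/(1−f) ≈ 29.262 × 0.5548/0.4452 ≈ 36.466 mg/L.
Trough 36.5 mg/L vs MEC 33 mg/L: adequate.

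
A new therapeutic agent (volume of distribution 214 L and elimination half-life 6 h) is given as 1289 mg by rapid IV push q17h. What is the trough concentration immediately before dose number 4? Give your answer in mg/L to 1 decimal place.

1.0 mg/L

f = (1/2)^(τ/t½) = (1/2)^(17/6) ≈ 0.1403.
C₀ = D/Vd = 1289/214 ≈ 6.023 mg/L.
Before the 4th dose, 3 doses have been given. Superposition: Cmin = C₀·(f + f² + … + f^3).
≈ 6.023 × (0.1403 + 0.0197 + 0.0028) ≈ 6.023 × 0.1628 ≈ 0.981 mg/L.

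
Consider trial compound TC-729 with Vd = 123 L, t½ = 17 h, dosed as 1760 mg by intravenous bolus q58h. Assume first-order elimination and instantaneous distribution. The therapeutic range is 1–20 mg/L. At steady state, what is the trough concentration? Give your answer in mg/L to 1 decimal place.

Over one 58-h interval, 58/17 ≈ 3.4118 half-lives elapse, leaving f ≈ 0.0940 of each dose.
Accumulation ratio R = 1/(1 − f) ≈ 1/0.9060 ≈ 1.1038.
Single-dose peak C₀ = D/Vd = 1760/123 ≈ 14.309 mg/L.
Cmax,ss = C₀/(1 − f) ≈ 14.309/0.9060 ≈ 15.794 mg/L.
Steady-state trough Cmin,ss = Cmax,ss·f ≈ 15.794 × 0.0940 ≈ 1.485 mg/L.
Trough 1.5 mg/L vs MEC 1 mg/L: adequate.

1.5 mg/L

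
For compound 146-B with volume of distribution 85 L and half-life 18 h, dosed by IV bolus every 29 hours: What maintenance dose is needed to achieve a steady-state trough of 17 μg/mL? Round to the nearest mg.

τ/t½ = 29/18 ≈ 1.6111, so f = (1/2)^(29/18) ≈ 0.327346.
Cmin,ss = (D/Vd)·f/(1−f), so D = Cmin,ss·Vd·(1−f)/f.
D = 17 × 85 × (1−f)/f ≈ 17 × 85 × 2.05487 ≈ 2969.29 mg.

2969 mg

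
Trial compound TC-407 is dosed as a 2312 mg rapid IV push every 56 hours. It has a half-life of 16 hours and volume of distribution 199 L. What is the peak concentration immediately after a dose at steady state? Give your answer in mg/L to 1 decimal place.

τ/t½ = 56/16 ≈ 3.5, so fraction remaining f = (1/2)^(56/16) ≈ 0.0884.
Accumulation ratio R = 1/(1 − f) ≈ 1/0.9116 ≈ 1.0970.
Each bolus raises the concentration by D/Vd = 2312/199 ≈ 11.618 mg/L.
Cmax,ss = C₀/(1 − f) ≈ 11.618/0.9116 ≈ 12.745 mg/L.

12.7 mg/L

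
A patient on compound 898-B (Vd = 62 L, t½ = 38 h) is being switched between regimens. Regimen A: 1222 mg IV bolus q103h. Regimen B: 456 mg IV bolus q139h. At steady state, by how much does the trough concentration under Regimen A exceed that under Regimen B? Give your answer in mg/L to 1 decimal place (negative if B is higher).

2.9 mg/L

Regimen A: f = (1/2)^(103/38) ≈ 0.1528; Cmin,ss = (1222/62)·f/(1−f) ≈ 3.555 mg/L.
Regimen B: f = (1/2)^(139/38) ≈ 0.0792; Cmin,ss = (456/62)·f/(1−f) ≈ 0.633 mg/L.
Difference ≈ 3.555 − 0.633 ≈ 2.922 mg/L.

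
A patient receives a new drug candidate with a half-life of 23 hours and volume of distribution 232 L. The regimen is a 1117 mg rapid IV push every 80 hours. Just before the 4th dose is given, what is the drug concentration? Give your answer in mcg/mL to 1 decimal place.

0.5 mcg/mL

f = (1/2)^(τ/t½) = (1/2)^(80/23) ≈ 0.0897.
C₀ = D/Vd = 1117/232 ≈ 4.815 mcg/mL.
Before the 4th dose, 3 doses have been given. Superposition: Cmin = C₀·(f + f² + … + f^3).
≈ 4.815 × (0.0897 + 0.0080 + 0.0007) ≈ 4.815 × 0.0984 ≈ 0.474 mcg/mL.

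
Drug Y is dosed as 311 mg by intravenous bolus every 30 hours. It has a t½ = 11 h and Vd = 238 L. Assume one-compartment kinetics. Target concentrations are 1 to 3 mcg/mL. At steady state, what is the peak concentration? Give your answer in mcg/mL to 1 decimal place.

k = ln2/t½ = ln2/11 ≈ 0.063013 h⁻¹; fraction remaining f = e^(−kτ) = e^(−0.063013×30) ≈ 0.1510.
At steady state, accumulation factor R = 1/(1 − e^(−kτ)) ≈ 1.1779.
Single-dose peak C₀ = D/Vd = 311/238 ≈ 1.307 mcg/mL.
Steady-state peak Cmax,ss = C₀·R ≈ 1.307 × 1.1779 ≈ 1.540 mcg/mL.
Peak 1.5 mcg/mL vs MTC 3 mcg/mL: below toxic threshold.

1.5 mcg/mL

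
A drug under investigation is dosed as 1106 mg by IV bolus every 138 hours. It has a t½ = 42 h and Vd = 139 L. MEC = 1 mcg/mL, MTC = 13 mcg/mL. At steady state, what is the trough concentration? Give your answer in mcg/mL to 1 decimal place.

τ/t½ = 138/42 ≈ 3.2857, so fraction remaining f = (1/2)^(138/42) ≈ 0.1025.
Each bolus raises the concentration by D/Vd = 1106/139 ≈ 7.957 mcg/mL.
Steady-state trough Cmin,ss = C₀·f/(1−f) ≈ 7.957 × 0.1025/0.8975 ≈ 0.909 mcg/mL.
Trough 0.9 mcg/mL vs MEC 1 mcg/mL: subtherapeutic.

0.9 mcg/mL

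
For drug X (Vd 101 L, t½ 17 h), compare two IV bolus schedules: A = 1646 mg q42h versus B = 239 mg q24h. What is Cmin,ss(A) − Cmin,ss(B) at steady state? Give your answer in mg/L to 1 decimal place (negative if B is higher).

2.2 mg/L

Regimen A: f = (1/2)^(42/17) ≈ 0.1804; Cmin,ss = (1646/101)·f/(1−f) ≈ 3.587 mg/L.
Regimen B: f = (1/2)^(24/17) ≈ 0.3759; Cmin,ss = (239/101)·f/(1−f) ≈ 1.425 mg/L.
Difference ≈ 3.587 − 1.425 ≈ 2.162 mg/L.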